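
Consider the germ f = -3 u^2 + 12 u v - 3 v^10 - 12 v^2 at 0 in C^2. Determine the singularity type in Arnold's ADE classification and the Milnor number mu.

Type A_{9}, Milnor number mu = 9.

The Hessian of f at 0 is [[-6, 12], [12, -24]] with rank 1, so corank 1. A Groebner basis of the Jacobian ideal J(f) in C{u,v} is {v^9, u - 2*v}; counting standard monomials gives mu = 9. Corank 1: A-series; mu = 9 gives A_9.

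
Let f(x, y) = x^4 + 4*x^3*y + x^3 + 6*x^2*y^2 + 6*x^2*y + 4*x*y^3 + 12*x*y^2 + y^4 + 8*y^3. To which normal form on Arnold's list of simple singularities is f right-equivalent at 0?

The Hessian of f at 0 is [[0, 0], [0, 0]] with rank 0, so corank 2. A Groebner basis of the Jacobian ideal J(f) in C{x,y} is {y^4, x*y^2 + 5*y^3/3, x^2 + 4*x*y + 4*y^2}; counting standard monomials gives mu = 6. Corank 2; j^3 = (x + 2*y)^3 is a perfect cube, so E-series; the 4-jet and mu = 6 give E_6.

E_{6}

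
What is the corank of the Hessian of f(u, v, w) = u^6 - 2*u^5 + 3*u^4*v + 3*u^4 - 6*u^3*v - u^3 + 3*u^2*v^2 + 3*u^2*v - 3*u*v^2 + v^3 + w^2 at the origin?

2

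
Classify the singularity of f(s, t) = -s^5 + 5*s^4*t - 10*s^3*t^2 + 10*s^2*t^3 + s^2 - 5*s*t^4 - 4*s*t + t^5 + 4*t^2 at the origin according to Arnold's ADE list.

A_4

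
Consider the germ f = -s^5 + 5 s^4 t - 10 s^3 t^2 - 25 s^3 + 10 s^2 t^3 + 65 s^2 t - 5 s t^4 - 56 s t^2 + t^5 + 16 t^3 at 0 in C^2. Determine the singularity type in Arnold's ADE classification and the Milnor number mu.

The Hessian of f at 0 is [[0, 0], [0, 0]] with rank 0, so corank 2. A Groebner basis of the Jacobian ideal J(f) in C{s,t} is {625*s*t + t^4 - 500*t^2, s*t^2 - 4*t^3/5, s^2 - 9*s*t/5 + 4*t^2/5}; counting standard monomials gives mu = 6. Corank 2; j^3 = -(s - t)*(5*s - 4*t)^2 has shape L^2 M (L != M), so D-series; mu = 6 gives D_6.

Type D_{6}, Milnor number mu = 6.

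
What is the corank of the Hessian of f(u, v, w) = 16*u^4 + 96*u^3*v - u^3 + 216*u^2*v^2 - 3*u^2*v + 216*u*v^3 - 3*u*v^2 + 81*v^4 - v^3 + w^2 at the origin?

2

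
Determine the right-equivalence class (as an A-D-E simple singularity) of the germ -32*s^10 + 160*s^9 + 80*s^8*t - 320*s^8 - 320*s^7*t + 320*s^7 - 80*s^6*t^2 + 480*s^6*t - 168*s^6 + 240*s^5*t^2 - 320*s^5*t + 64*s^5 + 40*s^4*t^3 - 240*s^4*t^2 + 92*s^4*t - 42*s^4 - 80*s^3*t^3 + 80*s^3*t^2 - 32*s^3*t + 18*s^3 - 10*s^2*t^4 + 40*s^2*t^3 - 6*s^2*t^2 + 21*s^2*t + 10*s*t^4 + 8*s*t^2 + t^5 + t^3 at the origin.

D_6

The Hessian of f at 0 is [[0, 0], [0, 0]] with rank 0, so corank 2. A Groebner basis of the Jacobian ideal J(f) in C{s,t} is {s^3 + 21*s^2 + 29*s*t/2 + 5*t^2/2, s^2*t - 45*s^2 - 63*s*t/2 - 11*t^2/2, 81*s^2 + s*t^2 + 117*s*t/2 + 21*t^2/2, -81*s^2 - 135*s*t/2 + t^3 - 27*t^2/2}; counting standard monomials gives mu = 6. Corank 2; j^3 = (2*s + t)*(3*s + t)^2 has shape L^2 M (L != M), so D-series; mu = 6 gives D_6.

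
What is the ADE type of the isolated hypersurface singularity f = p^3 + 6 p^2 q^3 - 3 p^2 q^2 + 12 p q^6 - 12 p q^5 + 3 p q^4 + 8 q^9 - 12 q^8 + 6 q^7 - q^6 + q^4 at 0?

E_{6}

The Hessian of f at 0 is [[0, 0], [0, 0]] with rank 0, so corank 2. A Groebner basis of the Jacobian ideal J(f) in C{p,q} is {p^3, p^2*q, -p^2/2 + p*q^2, q^3}; counting standard monomials gives mu = 6. Corank 2; j^3 = p^3 is a perfect cube, so E-series; the 4-jet and mu = 6 give E_6.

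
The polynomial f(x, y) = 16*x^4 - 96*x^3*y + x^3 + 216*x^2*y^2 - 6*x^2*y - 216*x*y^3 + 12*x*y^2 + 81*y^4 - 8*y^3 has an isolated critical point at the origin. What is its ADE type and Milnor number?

Type E6, Milnor number mu = 6.

The Hessian of f at 0 has rank 0. Corank 2; j^3 = (x - 2*y)^3 is a perfect cube, so E-series; the 4-jet and mu = 6 give E_6.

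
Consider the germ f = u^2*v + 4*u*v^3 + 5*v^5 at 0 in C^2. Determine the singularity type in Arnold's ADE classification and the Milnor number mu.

Type D_{6}, Milnor number mu = 6.

The Hessian of f at 0 has rank 0. Corank 2; j^3 = u^2*v has shape L^2 M (L != M), so D-series; mu = 6 gives D_6.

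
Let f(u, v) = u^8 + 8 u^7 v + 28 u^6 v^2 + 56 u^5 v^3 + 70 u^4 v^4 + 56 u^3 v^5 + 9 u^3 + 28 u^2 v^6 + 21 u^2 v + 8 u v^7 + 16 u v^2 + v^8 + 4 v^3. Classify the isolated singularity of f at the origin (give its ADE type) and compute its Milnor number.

Type D_{9}, Milnor number mu = 9.

The Hessian of f at 0 is [[0, 0], [0, 0]] with rank 0, so corank 2. A Groebner basis of the Jacobian ideal J(f) in C{u,v} is {-6561*u*v/8 + v^7 - 2187*v^2/4, u*v^2 + 2*v^3/3, u^2 + 5*u*v/3 + 2*v^2/3}; counting standard monomials gives mu = 9. Corank 2; j^3 = (u + v)*(3*u + 2*v)^2 has shape L^2 M (L != M), so D-series; mu = 9 gives D_9.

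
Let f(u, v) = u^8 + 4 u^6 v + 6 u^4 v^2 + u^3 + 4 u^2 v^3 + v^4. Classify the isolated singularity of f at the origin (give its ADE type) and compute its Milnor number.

The Hessian of f at 0 is [[0, 0], [0, 0]] with rank 0, so corank 2. A Groebner basis of the Jacobian ideal J(f) in C{u,v} is {v^3, u^2}; counting standard monomials gives mu = 6. Corank 2; j^3 = u^3 is a perfect cube, so E-series; the 4-jet and mu = 6 give E_6.

Type E_6, Milnor number mu = 6.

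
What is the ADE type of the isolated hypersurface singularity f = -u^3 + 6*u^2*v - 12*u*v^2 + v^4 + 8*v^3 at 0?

E_6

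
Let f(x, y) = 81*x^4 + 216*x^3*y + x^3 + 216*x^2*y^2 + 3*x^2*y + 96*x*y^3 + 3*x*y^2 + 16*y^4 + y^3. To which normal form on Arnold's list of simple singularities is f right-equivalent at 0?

The Hessian of f at 0 has rank 0. Corank 2; j^3 = (x + y)^3 is a perfect cube, so E-series; the 4-jet and mu = 6 give E_6.

E6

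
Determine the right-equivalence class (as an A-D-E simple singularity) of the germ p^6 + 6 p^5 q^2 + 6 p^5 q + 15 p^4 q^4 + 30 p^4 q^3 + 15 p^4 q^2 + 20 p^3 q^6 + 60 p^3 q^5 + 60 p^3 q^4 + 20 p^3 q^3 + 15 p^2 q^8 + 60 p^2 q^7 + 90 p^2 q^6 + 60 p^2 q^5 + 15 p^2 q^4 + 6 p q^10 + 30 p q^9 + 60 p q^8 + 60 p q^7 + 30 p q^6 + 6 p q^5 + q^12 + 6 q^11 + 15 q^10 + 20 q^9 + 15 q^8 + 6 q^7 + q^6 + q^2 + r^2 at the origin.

A5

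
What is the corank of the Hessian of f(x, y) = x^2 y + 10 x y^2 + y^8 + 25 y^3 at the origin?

2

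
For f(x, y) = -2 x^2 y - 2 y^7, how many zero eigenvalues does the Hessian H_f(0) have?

The Hessian at 0 is [[0, 0], [0, 0]] of rank 0; hence corank 2.

2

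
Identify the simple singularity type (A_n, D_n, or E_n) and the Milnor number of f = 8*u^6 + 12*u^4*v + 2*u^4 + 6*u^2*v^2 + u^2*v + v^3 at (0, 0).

Type D4, Milnor number mu = 4.

The Hessian of f at 0 is [[0, 0], [0, 0]] with rank 0, so corank 2. A Groebner basis of the Jacobian ideal J(f) in C{u,v} is {v^3, u^2 + 3*v^2, u*v}; counting standard monomials gives mu = 4. Corank 2; j^3 = v*(u^2 + v^2) splits into three distinct lines over C (the quadratic factor has nonzero discriminant), so D_4.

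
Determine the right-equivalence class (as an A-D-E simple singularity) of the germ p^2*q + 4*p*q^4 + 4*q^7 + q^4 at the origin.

D_5

The Hessian of f at 0 is [[0, 0], [0, 0]] with rank 0, so corank 2. A Groebner basis of the Jacobian ideal J(f) in C{p,q} is {p^3, p^2/4 + q^3, p*q}; counting standard monomials gives mu = 5. Corank 2; j^3 = p^2*q has shape L^2 M (L != M), so D-series; mu = 5 gives D_5.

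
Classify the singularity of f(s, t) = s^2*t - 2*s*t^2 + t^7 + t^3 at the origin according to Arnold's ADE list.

D_8

The Hessian of f at 0 has rank 0. Corank 2; j^3 = t*(s - t)^2 has shape L^2 M (L != M), so D-series; mu = 8 gives D_8.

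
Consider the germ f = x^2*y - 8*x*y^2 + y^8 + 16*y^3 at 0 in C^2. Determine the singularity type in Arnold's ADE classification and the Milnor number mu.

Type D_9, Milnor number mu = 9.

The Hessian of f at 0 has rank 0. Corank 2; j^3 = y*(x - 4*y)^2 has shape L^2 M (L != M), so D-series; mu = 9 gives D_9.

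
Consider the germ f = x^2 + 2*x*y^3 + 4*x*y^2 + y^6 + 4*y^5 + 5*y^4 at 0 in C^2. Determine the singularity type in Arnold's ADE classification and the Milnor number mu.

Type A_{3}, Milnor number mu = 3.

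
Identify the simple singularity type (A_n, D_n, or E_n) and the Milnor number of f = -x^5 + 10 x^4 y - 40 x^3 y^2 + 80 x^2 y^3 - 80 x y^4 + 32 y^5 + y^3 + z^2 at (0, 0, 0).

Type E8, Milnor number mu = 8.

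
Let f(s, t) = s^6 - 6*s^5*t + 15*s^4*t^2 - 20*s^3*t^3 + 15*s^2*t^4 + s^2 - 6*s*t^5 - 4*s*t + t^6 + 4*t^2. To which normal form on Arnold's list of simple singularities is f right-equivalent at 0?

A_5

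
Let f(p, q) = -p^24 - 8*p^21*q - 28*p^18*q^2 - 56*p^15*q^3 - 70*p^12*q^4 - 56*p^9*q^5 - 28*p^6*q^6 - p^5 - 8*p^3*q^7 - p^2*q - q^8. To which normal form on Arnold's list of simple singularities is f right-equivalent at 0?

D_9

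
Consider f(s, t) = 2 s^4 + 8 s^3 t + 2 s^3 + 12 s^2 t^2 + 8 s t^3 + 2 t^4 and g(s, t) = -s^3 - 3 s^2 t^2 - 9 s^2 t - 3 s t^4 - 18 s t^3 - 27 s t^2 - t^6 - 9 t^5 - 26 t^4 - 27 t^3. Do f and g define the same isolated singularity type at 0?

The Hessian of f at 0 has rank 0. Corank 2; j^3 = 2*s^3 is a perfect cube, so E-series; the 4-jet and mu = 6 give E_6. The Hessian of g at 0 has rank 0. Corank 2; j^3 = -(s + 3*t)^3 is a perfect cube, so E-series; the 4-jet and mu = 6 give E_6. Both have type E_6, hence right-equivalent.

Yes.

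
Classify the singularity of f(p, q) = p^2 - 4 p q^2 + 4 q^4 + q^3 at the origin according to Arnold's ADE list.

A_2

The Hessian of f at 0 has rank 1. Corank 1: A-series; mu = 2 gives A_2.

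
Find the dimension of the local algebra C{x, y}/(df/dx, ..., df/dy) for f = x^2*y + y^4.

5

The Hessian of f at 0 is [[0, 0], [0, 0]] with rank 0, so corank 2. A Groebner basis of the Jacobian ideal J(f) in C{x,y} is {x^3, x^2/4 + y^3, x*y}; counting standard monomials gives mu = 5. Corank 2; j^3 = x^2*y has shape L^2 M (L != M), so D-series; mu = 5 gives D_5.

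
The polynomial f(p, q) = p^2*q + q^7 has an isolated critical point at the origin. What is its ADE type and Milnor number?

Type D_8, Milnor number mu = 8.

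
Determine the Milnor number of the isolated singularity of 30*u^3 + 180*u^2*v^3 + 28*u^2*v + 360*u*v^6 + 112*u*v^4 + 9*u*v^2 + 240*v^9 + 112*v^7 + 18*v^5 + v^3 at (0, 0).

4

The Hessian of f at 0 has rank 0. Corank 2; j^3 = (3*u + v)*(10*u^2 + 6*u*v + v^2) splits into three distinct lines over C (the quadratic factor has nonzero discriminant), so D_4.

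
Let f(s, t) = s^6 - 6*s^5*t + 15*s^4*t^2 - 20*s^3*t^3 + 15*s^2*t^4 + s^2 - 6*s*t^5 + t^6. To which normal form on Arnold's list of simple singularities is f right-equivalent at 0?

A_5

The Hessian of f at 0 is [[2, 0], [0, 0]] with rank 1, so corank 1. A Groebner basis of the Jacobian ideal J(f) in C{s,t} is {t^5, s}; counting standard monomials gives mu = 5. Corank 1: A-series; mu = 5 gives A_5.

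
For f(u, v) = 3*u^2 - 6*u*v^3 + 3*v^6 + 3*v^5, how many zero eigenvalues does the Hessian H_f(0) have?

Hessian at 0 has rank 1.

1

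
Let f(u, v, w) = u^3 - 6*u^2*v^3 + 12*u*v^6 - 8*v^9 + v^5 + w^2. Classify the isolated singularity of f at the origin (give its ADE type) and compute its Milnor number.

The Hessian of f at 0 has rank 1. Corank 2; j^3 = u^3 is a perfect cube, so E-series; the 5-jet and mu = 8 give E_8.

Type E_8, Milnor number mu = 8.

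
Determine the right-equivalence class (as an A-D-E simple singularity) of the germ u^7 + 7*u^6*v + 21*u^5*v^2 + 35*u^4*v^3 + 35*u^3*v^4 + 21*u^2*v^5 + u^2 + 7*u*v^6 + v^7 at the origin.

The Hessian of f at 0 has rank 1. Corank 1: A-series; mu = 6 gives A_6.

A6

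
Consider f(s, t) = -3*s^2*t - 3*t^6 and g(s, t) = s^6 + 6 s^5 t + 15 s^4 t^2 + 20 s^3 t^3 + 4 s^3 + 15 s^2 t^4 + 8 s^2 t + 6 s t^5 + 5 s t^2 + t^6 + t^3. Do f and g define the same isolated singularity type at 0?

The Hessian of f at 0 has rank 0. Corank 2; j^3 = -3*s^2*t has shape L^2 M (L != M), so D-series; mu = 7 gives D_7. The Hessian of g at 0 has rank 0. Corank 2; j^3 = (s + t)*(2*s + t)^2 has shape L^2 M (L != M), so D-series; mu = 7 gives D_7. Both have type D_7, hence right-equivalent.

Yes.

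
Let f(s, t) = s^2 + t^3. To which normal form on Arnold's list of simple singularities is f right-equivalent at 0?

A_2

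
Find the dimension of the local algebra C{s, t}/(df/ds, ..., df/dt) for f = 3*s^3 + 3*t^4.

The Hessian of f at 0 has rank 0. Corank 2; j^3 = 3*s^3 is a perfect cube, so E-series; the 4-jet and mu = 6 give E_6.

6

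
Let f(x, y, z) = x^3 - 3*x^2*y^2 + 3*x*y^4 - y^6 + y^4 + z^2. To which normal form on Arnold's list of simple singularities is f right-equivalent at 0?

E_{6}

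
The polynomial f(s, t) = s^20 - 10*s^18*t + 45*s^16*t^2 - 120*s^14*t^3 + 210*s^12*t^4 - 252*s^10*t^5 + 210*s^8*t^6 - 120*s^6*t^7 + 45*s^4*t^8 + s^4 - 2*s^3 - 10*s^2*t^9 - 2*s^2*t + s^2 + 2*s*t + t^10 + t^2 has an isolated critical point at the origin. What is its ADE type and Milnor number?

The Hessian of f at 0 has rank 1. Corank 1: A-series; mu = 9 gives A_9.

Type A_{9}, Milnor number mu = 9.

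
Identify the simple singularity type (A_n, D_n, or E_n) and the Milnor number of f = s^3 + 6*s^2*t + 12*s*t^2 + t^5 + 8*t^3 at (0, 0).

The Hessian of f at 0 has rank 0. Corank 2; j^3 = (s + 2*t)^3 is a perfect cube, so E-series; the 5-jet and mu = 8 give E_8.

Type E_8, Milnor number mu = 8.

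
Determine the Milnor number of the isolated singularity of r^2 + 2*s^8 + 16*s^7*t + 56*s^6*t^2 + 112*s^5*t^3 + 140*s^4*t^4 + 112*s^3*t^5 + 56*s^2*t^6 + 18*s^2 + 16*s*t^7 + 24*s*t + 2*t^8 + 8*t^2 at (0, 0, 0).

7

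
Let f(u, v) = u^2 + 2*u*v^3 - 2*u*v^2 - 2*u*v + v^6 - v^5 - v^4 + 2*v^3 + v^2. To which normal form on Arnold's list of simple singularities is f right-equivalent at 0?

A4

The Hessian of f at 0 has rank 1. Corank 1: A-series; mu = 4 gives A_4.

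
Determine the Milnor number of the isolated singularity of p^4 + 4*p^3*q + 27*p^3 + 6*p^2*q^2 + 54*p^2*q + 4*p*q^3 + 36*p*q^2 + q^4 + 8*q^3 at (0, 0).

The Hessian of f at 0 has rank 0. Corank 2; j^3 = (3*p + 2*q)^3 is a perfect cube, so E-series; the 4-jet and mu = 6 give E_6.

6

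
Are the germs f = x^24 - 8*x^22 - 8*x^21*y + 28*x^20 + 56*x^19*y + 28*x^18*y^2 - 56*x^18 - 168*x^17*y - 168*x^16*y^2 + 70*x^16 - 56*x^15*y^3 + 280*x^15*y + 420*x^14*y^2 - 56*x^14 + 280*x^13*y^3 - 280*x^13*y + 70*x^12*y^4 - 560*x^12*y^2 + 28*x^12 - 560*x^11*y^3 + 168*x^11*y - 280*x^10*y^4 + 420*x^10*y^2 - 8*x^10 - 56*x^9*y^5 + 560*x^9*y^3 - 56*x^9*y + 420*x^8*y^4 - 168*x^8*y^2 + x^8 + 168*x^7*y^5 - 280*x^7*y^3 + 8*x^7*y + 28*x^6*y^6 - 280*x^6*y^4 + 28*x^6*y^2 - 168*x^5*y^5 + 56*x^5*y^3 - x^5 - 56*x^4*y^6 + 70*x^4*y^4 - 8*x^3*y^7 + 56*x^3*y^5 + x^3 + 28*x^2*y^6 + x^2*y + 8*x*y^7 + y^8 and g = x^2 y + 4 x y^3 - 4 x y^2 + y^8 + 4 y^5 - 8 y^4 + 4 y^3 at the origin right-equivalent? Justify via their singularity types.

The Hessian of f at 0 has rank 0. Corank 2; j^3 = x^2*(x + y) has shape L^2 M (L != M), so D-series; mu = 9 gives D_9. The Hessian of g at 0 has rank 0. Corank 2; j^3 = y*(x - 2*y)^2 has shape L^2 M (L != M), so D-series; mu = 9 gives D_9. Both have type D_9, hence right-equivalent.

Yes.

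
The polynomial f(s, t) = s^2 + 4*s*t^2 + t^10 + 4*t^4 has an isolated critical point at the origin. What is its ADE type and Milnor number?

Type A_9, Milnor number mu = 9.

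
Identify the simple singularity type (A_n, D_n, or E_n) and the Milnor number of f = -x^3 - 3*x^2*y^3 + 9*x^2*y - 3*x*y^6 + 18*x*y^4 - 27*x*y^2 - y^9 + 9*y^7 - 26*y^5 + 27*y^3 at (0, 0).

Type E_{8}, Milnor number mu = 8.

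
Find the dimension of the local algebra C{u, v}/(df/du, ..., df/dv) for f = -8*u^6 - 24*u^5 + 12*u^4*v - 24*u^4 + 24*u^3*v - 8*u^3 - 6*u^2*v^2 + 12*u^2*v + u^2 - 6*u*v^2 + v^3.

The Hessian of f at 0 has rank 1. Corank 1: A-series; mu = 2 gives A_2.

2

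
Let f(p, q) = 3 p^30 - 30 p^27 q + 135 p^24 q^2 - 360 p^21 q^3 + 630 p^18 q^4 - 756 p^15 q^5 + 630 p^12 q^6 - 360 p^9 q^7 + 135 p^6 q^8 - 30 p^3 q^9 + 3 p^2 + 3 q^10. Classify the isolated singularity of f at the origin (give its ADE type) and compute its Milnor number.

The Hessian of f at 0 is [[6, 0], [0, 0]] with rank 1, so corank 1. A Groebner basis of the Jacobian ideal J(f) in C{p,q} is {q^9, p}; counting standard monomials gives mu = 9. Corank 1: A-series; mu = 9 gives A_9.

Type A_9, Milnor number mu = 9.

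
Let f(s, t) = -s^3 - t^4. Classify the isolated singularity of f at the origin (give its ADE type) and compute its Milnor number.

The Hessian of f at 0 has rank 0. Corank 2; j^3 = -s^3 is a perfect cube, so E-series; the 4-jet and mu = 6 give E_6.

Type E_6, Milnor number mu = 6.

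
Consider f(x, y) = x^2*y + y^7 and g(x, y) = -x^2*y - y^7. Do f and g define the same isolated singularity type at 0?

Yes.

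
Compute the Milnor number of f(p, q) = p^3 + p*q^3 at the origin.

7

The Hessian of f at 0 is [[0, 0], [0, 0]] with rank 0, so corank 2. A Groebner basis of the Jacobian ideal J(f) in C{p,q} is {p^3, p*q^2, 3*p^2 + q^3}; counting standard monomials gives mu = 7. Corank 2; j^3 = p^3 is a perfect cube, so E-series; the 4-jet and mu = 7 give E_7.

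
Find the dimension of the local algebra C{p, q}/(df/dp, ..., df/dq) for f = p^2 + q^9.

8

The Hessian of f at 0 has rank 1. Corank 1: A-series; mu = 8 gives A_8.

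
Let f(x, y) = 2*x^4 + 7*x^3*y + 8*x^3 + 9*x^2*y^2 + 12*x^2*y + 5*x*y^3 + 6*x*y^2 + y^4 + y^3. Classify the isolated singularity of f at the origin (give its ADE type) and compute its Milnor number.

Type E_7, Milnor number mu = 7.

The Hessian of f at 0 has rank 0. Corank 2; j^3 = (2*x + y)^3 is a perfect cube, so E-series; the 4-jet and mu = 7 give E_7.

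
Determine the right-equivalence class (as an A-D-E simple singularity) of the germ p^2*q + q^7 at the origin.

D8

The Hessian of f at 0 has rank 0. Corank 2; j^3 = p^2*q has shape L^2 M (L != M), so D-series; mu = 8 gives D_8.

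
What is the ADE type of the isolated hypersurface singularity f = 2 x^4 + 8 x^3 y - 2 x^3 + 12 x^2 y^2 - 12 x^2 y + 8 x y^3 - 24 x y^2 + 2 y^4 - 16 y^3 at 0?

The Hessian of f at 0 is [[0, 0], [0, 0]] with rank 0, so corank 2. A Groebner basis of the Jacobian ideal J(f) in C{x,y} is {y^4, x*y^2 + 5*y^3/3, x^2 + 4*x*y + 4*y^2}; counting standard monomials gives mu = 6. Corank 2; j^3 = -2*(x + 2*y)^3 is a perfect cube, so E-series; the 4-jet and mu = 6 give E_6.

E_6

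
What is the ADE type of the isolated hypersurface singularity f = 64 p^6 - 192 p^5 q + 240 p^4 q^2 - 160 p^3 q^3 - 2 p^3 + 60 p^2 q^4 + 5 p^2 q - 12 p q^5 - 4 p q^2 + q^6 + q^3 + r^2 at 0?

The Hessian of f at 0 has rank 1. Corank 2; j^3 = -(p - q)^2*(2*p - q) has shape L^2 M (L != M), so D-series; mu = 7 gives D_7.

D7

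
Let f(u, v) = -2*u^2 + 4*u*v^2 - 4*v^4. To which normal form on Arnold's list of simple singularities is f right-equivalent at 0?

The Hessian of f at 0 is [[-4, 0], [0, 0]] with rank 1, so corank 1. A Groebner basis of the Jacobian ideal J(f) in C{u,v} is {u^2, u*v, -u + v^2}; counting standard monomials gives mu = 3. Corank 1: A-series; mu = 3 gives A_3.

A_3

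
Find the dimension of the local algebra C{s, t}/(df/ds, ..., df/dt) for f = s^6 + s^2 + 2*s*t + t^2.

5

The Hessian of f at 0 is [[2, 2], [2, 2]] with rank 1, so corank 1. A Groebner basis of the Jacobian ideal J(f) in C{s,t} is {t^5, s + t}; counting standard monomials gives mu = 5. Corank 1: A-series; mu = 5 gives A_5.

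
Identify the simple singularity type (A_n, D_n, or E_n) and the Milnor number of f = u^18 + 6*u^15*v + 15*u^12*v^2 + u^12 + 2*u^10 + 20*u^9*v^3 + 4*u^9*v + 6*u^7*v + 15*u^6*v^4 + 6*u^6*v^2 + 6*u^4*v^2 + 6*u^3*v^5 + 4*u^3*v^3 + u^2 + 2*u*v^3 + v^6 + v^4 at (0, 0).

Type A_3, Milnor number mu = 3.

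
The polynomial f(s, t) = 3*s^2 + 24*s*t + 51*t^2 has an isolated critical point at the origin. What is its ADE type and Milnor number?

Type A_1, Milnor number mu = 1.

The Hessian of f at 0 has rank 2. Corank 0: nondegenerate Morse point, so A_1.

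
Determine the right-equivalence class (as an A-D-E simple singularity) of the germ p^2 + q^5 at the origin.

The Hessian of f at 0 is [[2, 0], [0, 0]] with rank 1, so corank 1. A Groebner basis of the Jacobian ideal J(f) in C{p,q} is {q^4, p}; counting standard monomials gives mu = 4. Corank 1: A-series; mu = 4 gives A_4.

A_{4}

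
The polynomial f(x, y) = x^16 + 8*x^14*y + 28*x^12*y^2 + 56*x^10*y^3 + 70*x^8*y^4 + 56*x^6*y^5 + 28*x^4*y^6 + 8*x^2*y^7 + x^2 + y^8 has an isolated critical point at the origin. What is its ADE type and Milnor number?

Type A7, Milnor number mu = 7.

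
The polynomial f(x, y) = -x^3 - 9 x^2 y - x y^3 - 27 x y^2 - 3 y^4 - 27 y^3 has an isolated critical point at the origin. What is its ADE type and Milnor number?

Type E_7, Milnor number mu = 7.

The Hessian of f at 0 has rank 0. Corank 2; j^3 = -(x + 3*y)^3 is a perfect cube, so E-series; the 4-jet and mu = 7 give E_7.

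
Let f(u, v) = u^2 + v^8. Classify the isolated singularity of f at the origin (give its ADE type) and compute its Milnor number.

The Hessian of f at 0 has rank 1. Corank 1: A-series; mu = 7 gives A_7.

Type A_7, Milnor number mu = 7.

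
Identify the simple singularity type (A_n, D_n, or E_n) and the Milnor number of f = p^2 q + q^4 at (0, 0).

The Hessian of f at 0 has rank 0. Corank 2; j^3 = p^2*q has shape L^2 M (L != M), so D-series; mu = 5 gives D_5.

Type D5, Milnor number mu = 5.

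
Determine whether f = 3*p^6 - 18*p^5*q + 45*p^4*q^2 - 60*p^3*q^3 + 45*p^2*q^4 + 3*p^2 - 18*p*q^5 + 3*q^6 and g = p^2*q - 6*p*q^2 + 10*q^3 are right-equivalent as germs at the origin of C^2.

No.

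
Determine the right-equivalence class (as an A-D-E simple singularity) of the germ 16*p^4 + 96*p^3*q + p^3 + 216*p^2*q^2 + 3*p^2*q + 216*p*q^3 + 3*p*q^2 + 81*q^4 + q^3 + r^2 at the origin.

E_6

The Hessian of f at 0 is [[0, 0, 0], [0, 0, 0], [0, 0, 2]] with rank 1, so corank 2. A Groebner basis of the Jacobian ideal J(f) in C{p,q,r} is {q^4, p*q^2 + 7*q^3/6, p^2 + 2*p*q + q^2, r}; counting standard monomials gives mu = 6. Corank 2; j^3 = (p + q)^3 is a perfect cube, so E-series; the 4-jet and mu = 6 give E_6.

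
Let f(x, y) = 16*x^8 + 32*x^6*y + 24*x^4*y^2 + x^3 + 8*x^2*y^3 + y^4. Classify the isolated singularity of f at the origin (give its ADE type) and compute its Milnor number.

Type E_{6}, Milnor number mu = 6.

The Hessian of f at 0 is [[0, 0], [0, 0]] with rank 0, so corank 2. A Groebner basis of the Jacobian ideal J(f) in C{x,y} is {y^3, x^2}; counting standard monomials gives mu = 6. Corank 2; j^3 = x^3 is a perfect cube, so E-series; the 4-jet and mu = 6 give E_6.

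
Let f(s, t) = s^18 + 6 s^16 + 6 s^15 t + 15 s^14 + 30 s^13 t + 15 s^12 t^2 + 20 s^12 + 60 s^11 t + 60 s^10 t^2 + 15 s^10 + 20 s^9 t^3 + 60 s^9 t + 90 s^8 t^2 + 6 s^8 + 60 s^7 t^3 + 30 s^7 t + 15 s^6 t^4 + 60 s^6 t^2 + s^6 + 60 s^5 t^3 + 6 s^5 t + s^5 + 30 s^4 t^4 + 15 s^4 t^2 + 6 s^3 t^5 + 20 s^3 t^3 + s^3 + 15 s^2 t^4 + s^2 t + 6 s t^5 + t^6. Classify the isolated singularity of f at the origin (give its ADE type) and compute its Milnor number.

The Hessian of f at 0 is [[0, 0], [0, 0]] with rank 0, so corank 2. A Groebner basis of the Jacobian ideal J(f) in C{s,t} is {-s*t/6 + t^5, s*t^2, s^2 + s*t}; counting standard monomials gives mu = 7. Corank 2; j^3 = s^2*(s + t) has shape L^2 M (L != M), so D-series; mu = 7 gives D_7.

Type D_{7}, Milnor number mu = 7.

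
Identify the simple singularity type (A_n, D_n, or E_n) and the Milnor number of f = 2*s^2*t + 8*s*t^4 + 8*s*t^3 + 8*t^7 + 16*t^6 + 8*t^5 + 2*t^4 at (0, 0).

Type D5, Milnor number mu = 5.

The Hessian of f at 0 is [[0, 0], [0, 0]] with rank 0, so corank 2. A Groebner basis of the Jacobian ideal J(f) in C{s,t} is {s*t^2, s*t/2 + t^3, s^2 - 2*s*t}; counting standard monomials gives mu = 5. Corank 2; j^3 = 2*s^2*t has shape L^2 M (L != M), so D-series; mu = 5 gives D_5.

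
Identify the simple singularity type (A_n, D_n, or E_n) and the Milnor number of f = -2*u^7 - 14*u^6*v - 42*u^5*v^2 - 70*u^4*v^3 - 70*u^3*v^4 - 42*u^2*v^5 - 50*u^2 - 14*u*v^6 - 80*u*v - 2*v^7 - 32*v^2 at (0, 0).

The Hessian of f at 0 has rank 1. Corank 1: A-series; mu = 6 gives A_6.

Type A_{6}, Milnor number mu = 6.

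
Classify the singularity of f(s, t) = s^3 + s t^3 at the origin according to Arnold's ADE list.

E_{7}

The Hessian of f at 0 has rank 0. Corank 2; j^3 = s^3 is a perfect cube, so E-series; the 4-jet and mu = 7 give E_7.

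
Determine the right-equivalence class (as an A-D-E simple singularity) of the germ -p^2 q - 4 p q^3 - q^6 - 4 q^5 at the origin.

D7

The Hessian of f at 0 is [[0, 0], [0, 0]] with rank 0, so corank 2. A Groebner basis of the Jacobian ideal J(f) in C{p,q} is {p^3, p^2*q + 2*p^2/3 + 4*p*q^2/3, p*q/2 + q^3}; counting standard monomials gives mu = 7. Corank 2; j^3 = -p^2*q has shape L^2 M (L != M), so D-series; mu = 7 gives D_7.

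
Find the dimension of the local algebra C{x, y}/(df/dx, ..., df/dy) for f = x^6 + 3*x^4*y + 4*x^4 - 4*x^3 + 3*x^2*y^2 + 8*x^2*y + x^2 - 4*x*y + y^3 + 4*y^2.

2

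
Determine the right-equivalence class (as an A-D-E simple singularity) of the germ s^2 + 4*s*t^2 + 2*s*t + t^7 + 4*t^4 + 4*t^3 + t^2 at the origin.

A6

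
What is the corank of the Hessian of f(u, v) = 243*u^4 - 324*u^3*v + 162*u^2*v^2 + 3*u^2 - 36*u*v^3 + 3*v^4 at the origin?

Hessian at 0 has rank 1.

1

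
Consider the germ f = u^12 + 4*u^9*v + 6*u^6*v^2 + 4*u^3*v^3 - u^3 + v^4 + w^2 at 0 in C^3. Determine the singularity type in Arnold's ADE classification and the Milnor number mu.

The Hessian of f at 0 is [[0, 0, 0], [0, 0, 0], [0, 0, 2]] with rank 1, so corank 2. A Groebner basis of the Jacobian ideal J(f) in C{u,v,w} is {v^3, u^2, w}; counting standard monomials gives mu = 6. Corank 2; j^3 = -u^3 is a perfect cube, so E-series; the 4-jet and mu = 6 give E_6.

Type E_6, Milnor number mu = 6.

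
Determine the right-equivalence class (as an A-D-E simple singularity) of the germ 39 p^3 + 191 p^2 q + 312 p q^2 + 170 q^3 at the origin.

The Hessian of f at 0 is [[0, 0], [0, 0]] with rank 0, so corank 2. A Groebner basis of the Jacobian ideal J(f) in C{p,q} is {q^3, p^2 - 66*q^2/23, p*q + 39*q^2/23}; counting standard monomials gives mu = 4. Corank 2; j^3 = (3*p + 5*q)*(13*p^2 + 42*p*q + 34*q^2) splits into three distinct lines over C (the quadratic factor has nonzero discriminant), so D_4.

D_4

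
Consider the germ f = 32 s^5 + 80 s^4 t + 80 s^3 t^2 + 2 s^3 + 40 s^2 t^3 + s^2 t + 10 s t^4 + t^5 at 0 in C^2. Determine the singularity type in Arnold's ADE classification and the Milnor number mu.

Type D6, Milnor number mu = 6.

The Hessian of f at 0 is [[0, 0], [0, 0]] with rank 0, so corank 2. A Groebner basis of the Jacobian ideal J(f) in C{s,t} is {-s*t/10 + t^4, s*t^2, s^2 + s*t/2}; counting standard monomials gives mu = 6. Corank 2; j^3 = s^2*(2*s + t) has shape L^2 M (L != M), so D-series; mu = 6 gives D_6.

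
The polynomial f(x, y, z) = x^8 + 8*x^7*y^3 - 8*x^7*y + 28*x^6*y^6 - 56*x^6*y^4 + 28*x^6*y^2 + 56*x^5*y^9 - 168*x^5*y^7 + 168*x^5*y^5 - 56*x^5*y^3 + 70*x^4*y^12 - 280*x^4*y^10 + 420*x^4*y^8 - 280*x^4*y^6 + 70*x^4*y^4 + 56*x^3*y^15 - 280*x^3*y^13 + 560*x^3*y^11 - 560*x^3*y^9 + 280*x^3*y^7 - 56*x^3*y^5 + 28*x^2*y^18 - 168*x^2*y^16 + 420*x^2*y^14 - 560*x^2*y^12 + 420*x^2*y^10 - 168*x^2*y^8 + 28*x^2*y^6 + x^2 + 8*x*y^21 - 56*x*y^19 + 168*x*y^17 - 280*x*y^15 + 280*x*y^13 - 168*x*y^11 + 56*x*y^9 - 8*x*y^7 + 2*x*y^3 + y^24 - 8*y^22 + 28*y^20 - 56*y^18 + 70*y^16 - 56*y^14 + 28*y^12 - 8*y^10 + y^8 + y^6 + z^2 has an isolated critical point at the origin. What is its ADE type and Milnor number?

The Hessian of f at 0 has rank 2. Corank 1: A-series; mu = 7 gives A_7.

Type A7, Milnor number mu = 7.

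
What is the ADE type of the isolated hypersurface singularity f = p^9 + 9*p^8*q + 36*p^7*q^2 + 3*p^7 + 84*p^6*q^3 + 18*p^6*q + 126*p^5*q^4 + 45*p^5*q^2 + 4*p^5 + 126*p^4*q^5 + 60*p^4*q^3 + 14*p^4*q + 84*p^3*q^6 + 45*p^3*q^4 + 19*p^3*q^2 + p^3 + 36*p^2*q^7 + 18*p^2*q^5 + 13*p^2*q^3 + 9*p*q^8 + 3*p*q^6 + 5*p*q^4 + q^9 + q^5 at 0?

E8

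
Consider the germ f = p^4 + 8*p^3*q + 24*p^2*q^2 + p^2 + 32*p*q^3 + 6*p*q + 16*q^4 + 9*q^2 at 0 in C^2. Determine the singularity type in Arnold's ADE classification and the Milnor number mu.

The Hessian of f at 0 has rank 1. Corank 1: A-series; mu = 3 gives A_3.

Type A3, Milnor number mu = 3.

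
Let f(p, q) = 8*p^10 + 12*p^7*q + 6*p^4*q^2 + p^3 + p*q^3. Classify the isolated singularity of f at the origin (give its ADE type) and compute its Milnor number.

Type E7, Milnor number mu = 7.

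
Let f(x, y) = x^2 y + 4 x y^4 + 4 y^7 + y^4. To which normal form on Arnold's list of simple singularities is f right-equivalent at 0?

D_5

The Hessian of f at 0 has rank 0. Corank 2; j^3 = x^2*y has shape L^2 M (L != M), so D-series; mu = 5 gives D_5.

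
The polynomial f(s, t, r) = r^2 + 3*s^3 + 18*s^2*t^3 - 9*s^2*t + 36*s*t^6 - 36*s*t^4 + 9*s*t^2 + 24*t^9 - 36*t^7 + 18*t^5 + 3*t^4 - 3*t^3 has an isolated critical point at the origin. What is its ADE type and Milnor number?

The Hessian of f at 0 has rank 1. Corank 2; j^3 = 3*(s - t)^3 is a perfect cube, so E-series; the 4-jet and mu = 6 give E_6.

Type E_6, Milnor number mu = 6.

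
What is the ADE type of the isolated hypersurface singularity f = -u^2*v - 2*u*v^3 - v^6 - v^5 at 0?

D_{7}

The Hessian of f at 0 is [[0, 0], [0, 0]] with rank 0, so corank 2. A Groebner basis of the Jacobian ideal J(f) in C{u,v} is {u^3, u^2*v + u^2/6 + u*v^2/6, u*v + v^3}; counting standard monomials gives mu = 7. Corank 2; j^3 = -u^2*v has shape L^2 M (L != M), so D-series; mu = 7 gives D_7.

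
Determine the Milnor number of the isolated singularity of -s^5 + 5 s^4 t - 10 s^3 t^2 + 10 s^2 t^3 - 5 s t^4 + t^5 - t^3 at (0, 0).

8

The Hessian of f at 0 has rank 0. Corank 2; j^3 = -t^3 is a perfect cube, so E-series; the 5-jet and mu = 8 give E_8.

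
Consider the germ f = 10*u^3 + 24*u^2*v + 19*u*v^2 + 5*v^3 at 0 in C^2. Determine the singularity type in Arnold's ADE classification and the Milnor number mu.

Type D_4, Milnor number mu = 4.

The Hessian of f at 0 is [[0, 0], [0, 0]] with rank 0, so corank 2. A Groebner basis of the Jacobian ideal J(f) in C{u,v} is {v^3, u^2 - v^2/6, u*v + v^2/2}; counting standard monomials gives mu = 4. Corank 2; j^3 = (u + v)*(10*u^2 + 14*u*v + 5*v^2) splits into three distinct lines over C (the quadratic factor has nonzero discriminant), so D_4.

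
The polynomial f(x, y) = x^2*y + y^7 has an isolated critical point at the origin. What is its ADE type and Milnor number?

The Hessian of f at 0 has rank 0. Corank 2; j^3 = x^2*y has shape L^2 M (L != M), so D-series; mu = 8 gives D_8.

Type D_{8}, Milnor number mu = 8.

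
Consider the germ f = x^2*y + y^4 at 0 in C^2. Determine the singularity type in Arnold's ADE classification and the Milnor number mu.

The Hessian of f at 0 has rank 0. Corank 2; j^3 = x^2*y has shape L^2 M (L != M), so D-series; mu = 5 gives D_5.

Type D_{5}, Milnor number mu = 5.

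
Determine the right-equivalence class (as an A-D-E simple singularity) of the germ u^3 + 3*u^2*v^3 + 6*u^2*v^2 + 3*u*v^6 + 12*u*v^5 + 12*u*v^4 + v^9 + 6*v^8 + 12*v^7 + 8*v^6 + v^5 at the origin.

E_{8}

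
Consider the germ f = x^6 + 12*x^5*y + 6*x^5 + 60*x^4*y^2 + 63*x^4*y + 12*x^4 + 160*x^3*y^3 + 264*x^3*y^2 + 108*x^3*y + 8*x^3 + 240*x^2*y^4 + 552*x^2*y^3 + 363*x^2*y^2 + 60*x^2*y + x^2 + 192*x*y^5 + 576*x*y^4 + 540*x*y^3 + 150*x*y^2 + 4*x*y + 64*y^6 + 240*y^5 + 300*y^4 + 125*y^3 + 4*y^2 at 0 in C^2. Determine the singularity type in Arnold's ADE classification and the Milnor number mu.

Type A_2, Milnor number mu = 2.

The Hessian of f at 0 has rank 1. Corank 1: A-series; mu = 2 gives A_2.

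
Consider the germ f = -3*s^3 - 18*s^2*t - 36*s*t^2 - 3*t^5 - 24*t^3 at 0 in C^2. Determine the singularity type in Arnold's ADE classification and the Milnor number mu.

Type E8, Milnor number mu = 8.

The Hessian of f at 0 is [[0, 0], [0, 0]] with rank 0, so corank 2. A Groebner basis of the Jacobian ideal J(f) in C{s,t} is {t^4, s^2 + 4*s*t + 4*t^2}; counting standard monomials gives mu = 8. Corank 2; j^3 = -3*(s + 2*t)^3 is a perfect cube, so E-series; the 5-jet and mu = 8 give E_8.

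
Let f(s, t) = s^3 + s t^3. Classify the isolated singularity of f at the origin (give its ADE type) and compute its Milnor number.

Type E_{7}, Milnor number mu = 7.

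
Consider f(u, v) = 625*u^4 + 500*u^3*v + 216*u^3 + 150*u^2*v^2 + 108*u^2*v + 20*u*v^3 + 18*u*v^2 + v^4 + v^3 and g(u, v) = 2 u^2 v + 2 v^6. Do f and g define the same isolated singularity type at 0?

No.

The Hessian of f at 0 has rank 0. Corank 2; j^3 = (6*u + v)^3 is a perfect cube, so E-series; the 4-jet and mu = 6 give E_6. The Hessian of g at 0 has rank 0. Corank 2; j^3 = 2*u^2*v has shape L^2 M (L != M), so D-series; mu = 7 gives D_7. f is E_6 but g is D_7, hence not right-equivalent.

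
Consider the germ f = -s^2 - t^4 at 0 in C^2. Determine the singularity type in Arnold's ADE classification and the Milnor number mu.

The Hessian of f at 0 has rank 1. Corank 1: A-series; mu = 3 gives A_3.

Type A3, Milnor number mu = 3.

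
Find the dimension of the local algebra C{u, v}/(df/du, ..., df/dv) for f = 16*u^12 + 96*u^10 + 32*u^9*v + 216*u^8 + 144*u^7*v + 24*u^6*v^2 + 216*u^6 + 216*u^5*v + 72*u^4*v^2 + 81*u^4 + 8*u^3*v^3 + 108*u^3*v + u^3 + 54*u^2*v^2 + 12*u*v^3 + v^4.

The Hessian of f at 0 has rank 0. Corank 2; j^3 = u^3 is a perfect cube, so E-series; the 4-jet and mu = 6 give E_6.

6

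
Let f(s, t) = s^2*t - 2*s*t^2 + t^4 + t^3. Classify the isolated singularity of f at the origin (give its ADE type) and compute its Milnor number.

The Hessian of f at 0 has rank 0. Corank 2; j^3 = t*(s - t)^2 has shape L^2 M (L != M), so D-series; mu = 5 gives D_5.

Type D5, Milnor number mu = 5.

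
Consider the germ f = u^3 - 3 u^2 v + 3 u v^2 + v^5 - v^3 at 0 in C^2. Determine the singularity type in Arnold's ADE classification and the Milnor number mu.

The Hessian of f at 0 has rank 0. Corank 2; j^3 = (u - v)^3 is a perfect cube, so E-series; the 5-jet and mu = 8 give E_8.

Type E8, Milnor number mu = 8.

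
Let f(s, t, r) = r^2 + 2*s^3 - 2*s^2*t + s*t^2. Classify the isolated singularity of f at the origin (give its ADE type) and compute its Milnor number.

The Hessian of f at 0 is [[0, 0, 0], [0, 0, 0], [0, 0, 2]] with rank 1, so corank 2. A Groebner basis of the Jacobian ideal J(f) in C{s,t,r} is {t^3, s^2 + t^2/2, s*t + t^2/2, r}; counting standard monomials gives mu = 4. Corank 2; j^3 = s*(2*s^2 - 2*s*t + t^2) splits into three distinct lines over C (the quadratic factor has nonzero discriminant), so D_4.

Type D_{4}, Milnor number mu = 4.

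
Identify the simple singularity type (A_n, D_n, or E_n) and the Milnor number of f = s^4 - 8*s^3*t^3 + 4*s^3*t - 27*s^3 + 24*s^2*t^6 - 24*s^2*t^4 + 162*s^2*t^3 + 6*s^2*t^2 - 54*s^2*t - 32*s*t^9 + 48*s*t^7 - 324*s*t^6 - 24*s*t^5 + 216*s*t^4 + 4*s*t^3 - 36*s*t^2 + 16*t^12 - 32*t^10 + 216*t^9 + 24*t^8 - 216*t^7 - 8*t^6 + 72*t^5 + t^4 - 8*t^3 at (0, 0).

The Hessian of f at 0 has rank 0. Corank 2; j^3 = -(3*s + 2*t)^3 is a perfect cube, so E-series; the 4-jet and mu = 6 give E_6.

Type E6, Milnor number mu = 6.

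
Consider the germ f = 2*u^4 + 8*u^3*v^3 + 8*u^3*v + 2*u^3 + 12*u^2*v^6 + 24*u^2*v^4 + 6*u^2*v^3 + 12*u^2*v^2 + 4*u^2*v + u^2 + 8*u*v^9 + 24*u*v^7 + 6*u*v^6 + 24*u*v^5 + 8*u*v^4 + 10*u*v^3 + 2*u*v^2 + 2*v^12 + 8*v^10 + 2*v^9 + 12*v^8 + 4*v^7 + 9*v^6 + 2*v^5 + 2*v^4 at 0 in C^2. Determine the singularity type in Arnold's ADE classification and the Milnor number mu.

Type A_3, Milnor number mu = 3.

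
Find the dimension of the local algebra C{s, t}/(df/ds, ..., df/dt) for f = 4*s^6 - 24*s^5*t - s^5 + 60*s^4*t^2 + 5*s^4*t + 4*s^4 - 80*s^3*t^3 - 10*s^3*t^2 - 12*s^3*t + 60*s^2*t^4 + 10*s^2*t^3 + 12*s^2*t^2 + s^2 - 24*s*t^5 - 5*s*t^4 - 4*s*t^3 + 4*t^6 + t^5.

The Hessian of f at 0 is [[2, 0], [0, 0]] with rank 1, so corank 1. A Groebner basis of the Jacobian ideal J(f) in C{s,t} is {-s/2 + t^3, s^2, s*t}; counting standard monomials gives mu = 4. Corank 1: A-series; mu = 4 gives A_4.

4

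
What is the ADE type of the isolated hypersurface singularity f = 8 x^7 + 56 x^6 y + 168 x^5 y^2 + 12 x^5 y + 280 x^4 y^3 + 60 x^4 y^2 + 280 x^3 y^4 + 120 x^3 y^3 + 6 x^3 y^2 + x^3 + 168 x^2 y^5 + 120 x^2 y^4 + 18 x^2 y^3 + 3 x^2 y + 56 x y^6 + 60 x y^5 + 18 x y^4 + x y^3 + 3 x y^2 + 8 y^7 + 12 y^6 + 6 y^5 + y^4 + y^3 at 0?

The Hessian of f at 0 has rank 0. Corank 2; j^3 = (x + y)^3 is a perfect cube, so E-series; the 4-jet and mu = 7 give E_7.

E7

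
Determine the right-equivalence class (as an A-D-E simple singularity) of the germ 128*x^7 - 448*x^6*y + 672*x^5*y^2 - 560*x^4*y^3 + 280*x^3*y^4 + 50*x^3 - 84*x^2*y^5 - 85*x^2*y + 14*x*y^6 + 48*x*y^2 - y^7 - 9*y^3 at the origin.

D_{8}

The Hessian of f at 0 has rank 0. Corank 2; j^3 = (2*x - y)*(5*x - 3*y)^2 has shape L^2 M (L != M), so D-series; mu = 8 gives D_8.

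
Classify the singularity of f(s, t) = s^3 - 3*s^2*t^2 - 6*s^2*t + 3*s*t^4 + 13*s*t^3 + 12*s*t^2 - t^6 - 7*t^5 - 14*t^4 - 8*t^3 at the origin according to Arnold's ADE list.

The Hessian of f at 0 is [[0, 0], [0, 0]] with rank 0, so corank 2. A Groebner basis of the Jacobian ideal J(f) in C{s,t} is {-s^2 + 4*s*t + t^4 - t^3/3 - 4*t^2, s^3 - 10*s^2 + 40*s*t - 34*t^3/3 - 40*t^2, s^2*t - 11*s^2/3 + 44*s*t/3 - 47*t^3/9 - 44*t^2/3, -s^2 + s*t^2 + 4*s*t - 7*t^3/3 - 4*t^2}; counting standard monomials gives mu = 7. Corank 2; j^3 = (s - 2*t)^3 is a perfect cube, so E-series; the 4-jet and mu = 7 give E_7.

E_7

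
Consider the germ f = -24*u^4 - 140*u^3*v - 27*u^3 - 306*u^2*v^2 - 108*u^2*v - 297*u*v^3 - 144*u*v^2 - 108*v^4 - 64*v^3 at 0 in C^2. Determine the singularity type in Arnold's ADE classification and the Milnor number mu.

Type E7, Milnor number mu = 7.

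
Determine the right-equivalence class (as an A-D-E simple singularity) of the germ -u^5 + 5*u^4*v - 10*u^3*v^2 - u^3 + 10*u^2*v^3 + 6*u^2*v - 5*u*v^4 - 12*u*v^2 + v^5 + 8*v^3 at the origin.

E_8

The Hessian of f at 0 has rank 0. Corank 2; j^3 = -(u - 2*v)^3 is a perfect cube, so E-series; the 5-jet and mu = 8 give E_8.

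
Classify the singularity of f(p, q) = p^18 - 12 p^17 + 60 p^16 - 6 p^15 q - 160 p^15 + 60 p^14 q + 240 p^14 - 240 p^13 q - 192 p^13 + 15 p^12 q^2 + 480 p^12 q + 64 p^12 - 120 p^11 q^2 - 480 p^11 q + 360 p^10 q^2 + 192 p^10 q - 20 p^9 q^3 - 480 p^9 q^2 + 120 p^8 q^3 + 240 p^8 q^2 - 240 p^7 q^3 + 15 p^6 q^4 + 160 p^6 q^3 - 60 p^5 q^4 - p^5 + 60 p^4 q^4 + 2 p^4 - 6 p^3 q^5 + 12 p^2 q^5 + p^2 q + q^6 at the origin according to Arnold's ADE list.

The Hessian of f at 0 has rank 0. Corank 2; j^3 = p^2*q has shape L^2 M (L != M), so D-series; mu = 7 gives D_7.

D7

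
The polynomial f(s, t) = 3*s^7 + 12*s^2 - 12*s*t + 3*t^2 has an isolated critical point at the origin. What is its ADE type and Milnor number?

Type A_6, Milnor number mu = 6.

The Hessian of f at 0 is [[24, -12], [-12, 6]] with rank 1, so corank 1. A Groebner basis of the Jacobian ideal J(f) in C{s,t} is {t^6, s - t/2}; counting standard monomials gives mu = 6. Corank 1: A-series; mu = 6 gives A_6.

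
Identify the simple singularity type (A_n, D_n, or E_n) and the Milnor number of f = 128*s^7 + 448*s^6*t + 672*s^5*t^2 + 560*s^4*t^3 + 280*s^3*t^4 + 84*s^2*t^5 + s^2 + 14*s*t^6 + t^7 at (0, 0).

Type A_6, Milnor number mu = 6.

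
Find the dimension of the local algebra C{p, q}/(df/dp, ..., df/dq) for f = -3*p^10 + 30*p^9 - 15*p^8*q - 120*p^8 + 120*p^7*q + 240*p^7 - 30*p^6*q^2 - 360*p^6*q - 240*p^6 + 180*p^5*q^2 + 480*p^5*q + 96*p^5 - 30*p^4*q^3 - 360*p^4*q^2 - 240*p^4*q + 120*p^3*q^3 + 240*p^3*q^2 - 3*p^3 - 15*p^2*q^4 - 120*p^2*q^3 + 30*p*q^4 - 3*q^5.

The Hessian of f at 0 is [[0, 0], [0, 0]] with rank 0, so corank 2. A Groebner basis of the Jacobian ideal J(f) in C{p,q} is {q^5, p*q^3 - q^4/8, p^2}; counting standard monomials gives mu = 8. Corank 2; j^3 = -3*p^3 is a perfect cube, so E-series; the 5-jet and mu = 8 give E_8.

8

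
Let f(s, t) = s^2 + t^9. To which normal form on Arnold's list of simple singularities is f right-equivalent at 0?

The Hessian of f at 0 has rank 1. Corank 1: A-series; mu = 8 gives A_8.

A_8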